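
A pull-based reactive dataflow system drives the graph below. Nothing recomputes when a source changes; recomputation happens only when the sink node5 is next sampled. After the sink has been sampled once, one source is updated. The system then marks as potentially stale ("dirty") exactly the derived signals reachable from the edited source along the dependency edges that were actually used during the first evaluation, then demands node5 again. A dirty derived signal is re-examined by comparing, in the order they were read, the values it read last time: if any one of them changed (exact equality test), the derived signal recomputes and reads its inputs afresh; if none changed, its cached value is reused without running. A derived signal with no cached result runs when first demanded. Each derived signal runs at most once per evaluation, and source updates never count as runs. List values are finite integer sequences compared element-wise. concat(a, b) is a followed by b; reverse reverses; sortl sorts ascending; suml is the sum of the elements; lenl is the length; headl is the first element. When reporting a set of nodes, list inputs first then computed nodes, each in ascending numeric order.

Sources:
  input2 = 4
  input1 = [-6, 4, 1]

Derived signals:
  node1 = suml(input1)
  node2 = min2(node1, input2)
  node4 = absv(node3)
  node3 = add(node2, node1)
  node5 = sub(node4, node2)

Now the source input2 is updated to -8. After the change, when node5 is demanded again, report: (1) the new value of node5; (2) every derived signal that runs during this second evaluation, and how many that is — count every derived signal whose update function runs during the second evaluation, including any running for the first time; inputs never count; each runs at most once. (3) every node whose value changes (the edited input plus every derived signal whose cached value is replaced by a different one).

New value of node5: 17.
Derived signals that run: node2, node3, node4, node5 — 4 in total.
Values that change: input2, node2, node3, node4, node5.

First evaluation (everything demanded from the output):
  node1 = suml([-6, 4, 1]) = -1
  node2 = min2(-1, 4) = -1
  node3 = add(-1, -1) = -2
  node4 = absv(-2) = 2
  node5 = sub(2, -1) = 3

Propagation after the edit:
  node2: runs — input2 4->-8; result -8.
  node3: runs — node2 -1->-8; result -9.
  node4: runs — node3 -2->-9; result 9.
  node5: runs — node4 2->9; node2 -1->-8; result 17.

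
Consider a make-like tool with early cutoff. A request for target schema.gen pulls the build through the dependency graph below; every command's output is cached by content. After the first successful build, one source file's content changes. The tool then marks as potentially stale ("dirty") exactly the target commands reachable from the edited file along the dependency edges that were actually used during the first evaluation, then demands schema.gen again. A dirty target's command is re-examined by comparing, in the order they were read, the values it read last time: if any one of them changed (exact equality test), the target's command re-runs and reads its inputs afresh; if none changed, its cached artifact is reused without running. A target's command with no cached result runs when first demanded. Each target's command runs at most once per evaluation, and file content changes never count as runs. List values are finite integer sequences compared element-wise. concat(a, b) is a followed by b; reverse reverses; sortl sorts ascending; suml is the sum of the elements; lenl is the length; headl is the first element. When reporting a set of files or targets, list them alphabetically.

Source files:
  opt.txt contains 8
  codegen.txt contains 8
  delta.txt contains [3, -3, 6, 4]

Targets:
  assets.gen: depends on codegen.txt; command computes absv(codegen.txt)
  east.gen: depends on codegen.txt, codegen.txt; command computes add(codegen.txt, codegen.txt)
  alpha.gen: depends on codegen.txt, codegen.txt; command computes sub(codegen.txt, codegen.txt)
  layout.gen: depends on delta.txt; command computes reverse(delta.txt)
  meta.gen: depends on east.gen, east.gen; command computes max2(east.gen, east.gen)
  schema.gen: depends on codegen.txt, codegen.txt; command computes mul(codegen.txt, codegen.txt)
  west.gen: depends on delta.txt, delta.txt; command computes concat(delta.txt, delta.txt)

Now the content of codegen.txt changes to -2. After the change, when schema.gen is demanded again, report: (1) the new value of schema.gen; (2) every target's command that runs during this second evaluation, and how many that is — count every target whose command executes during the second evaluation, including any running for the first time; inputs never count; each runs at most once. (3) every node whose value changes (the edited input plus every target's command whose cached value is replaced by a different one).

First demand of the output computes:
  schema.gen = mul(8, 8) = 64

After the edit, cleaning proceeds:
  schema.gen: a read changed (codegen.txt 8->-2; codegen.txt 8->-2) — executes, giving 4.

Demanding schema.gen again yields 4.
1 target commands run: schema.gen.
The nodes whose values change: codegen.txt, schema.gen.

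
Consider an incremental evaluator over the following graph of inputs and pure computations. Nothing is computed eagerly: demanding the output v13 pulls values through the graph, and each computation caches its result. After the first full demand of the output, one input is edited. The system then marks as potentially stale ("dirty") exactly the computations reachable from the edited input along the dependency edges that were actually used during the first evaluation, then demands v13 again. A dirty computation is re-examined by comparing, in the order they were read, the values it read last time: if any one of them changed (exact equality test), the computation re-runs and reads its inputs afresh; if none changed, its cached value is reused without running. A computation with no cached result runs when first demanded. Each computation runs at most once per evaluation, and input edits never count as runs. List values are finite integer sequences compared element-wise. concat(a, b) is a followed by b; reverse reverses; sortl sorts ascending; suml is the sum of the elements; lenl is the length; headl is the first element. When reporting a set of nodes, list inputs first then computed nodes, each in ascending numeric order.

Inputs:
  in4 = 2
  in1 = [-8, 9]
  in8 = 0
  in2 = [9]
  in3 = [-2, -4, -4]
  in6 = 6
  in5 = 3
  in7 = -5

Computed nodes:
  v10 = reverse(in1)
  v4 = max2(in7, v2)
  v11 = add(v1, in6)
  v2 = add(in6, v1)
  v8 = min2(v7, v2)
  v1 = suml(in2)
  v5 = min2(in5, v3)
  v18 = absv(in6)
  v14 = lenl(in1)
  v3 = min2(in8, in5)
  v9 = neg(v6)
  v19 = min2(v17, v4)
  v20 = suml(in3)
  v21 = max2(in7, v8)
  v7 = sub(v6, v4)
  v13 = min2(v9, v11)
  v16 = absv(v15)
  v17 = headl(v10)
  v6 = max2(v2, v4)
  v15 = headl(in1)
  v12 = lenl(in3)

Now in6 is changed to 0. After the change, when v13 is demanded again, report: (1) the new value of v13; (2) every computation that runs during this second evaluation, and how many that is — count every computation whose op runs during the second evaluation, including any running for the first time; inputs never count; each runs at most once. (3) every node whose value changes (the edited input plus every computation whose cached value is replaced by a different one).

Initial pass — values computed on the first demand:
  v1 = suml([9]) = 9
  v2 = add(6, 9) = 15
  v4 = max2(-5, 15) = 15
  v6 = max2(15, 15) = 15
  v9 = neg(15) = -15
  v11 = add(9, 6) = 15
  v13 = min2(-15, 15) = -15

Second demand — change propagation:
  v2: re-runs because in6 6->0; new result 9.
  v4: re-runs because v2 15->9; new result 9.
  v6: re-runs because v2 15->9; v4 15->9; new result 9.
  v9: re-runs because v6 15->9; new result -9.
  v11: re-runs because in6 6->0; new result 9.
  v13: re-runs because v9 -15->-9; v11 15->9; new result -9.

v13 now evaluates to -9.
Run set: v2, v4, v6, v9, v11, v13 (6 run).
Changed values: in6, v2, v4, v6, v9, v11, v13.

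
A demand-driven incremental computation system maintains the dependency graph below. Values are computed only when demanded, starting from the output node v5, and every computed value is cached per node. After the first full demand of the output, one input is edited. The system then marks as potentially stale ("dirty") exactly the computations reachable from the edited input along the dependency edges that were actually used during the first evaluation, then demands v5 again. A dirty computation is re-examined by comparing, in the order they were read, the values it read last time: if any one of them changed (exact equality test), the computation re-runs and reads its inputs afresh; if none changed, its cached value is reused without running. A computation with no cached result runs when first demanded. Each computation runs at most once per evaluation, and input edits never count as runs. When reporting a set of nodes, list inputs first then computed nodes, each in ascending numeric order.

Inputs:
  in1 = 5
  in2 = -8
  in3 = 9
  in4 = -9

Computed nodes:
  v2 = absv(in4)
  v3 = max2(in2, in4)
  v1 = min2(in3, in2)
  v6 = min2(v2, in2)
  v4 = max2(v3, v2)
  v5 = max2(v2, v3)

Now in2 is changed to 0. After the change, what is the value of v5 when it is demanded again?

First evaluation (everything demanded from the output):
  v2 = absv(-9) = 9
  v3 = max2(-8, -9) = -8
  v5 = max2(9, -8) = 9

Propagation after the edit:
  v3: runs — in2 -8->0; result 0.
  v5: runs — v3 -8->0; result 9 (same value as before).

New value of v5: 9.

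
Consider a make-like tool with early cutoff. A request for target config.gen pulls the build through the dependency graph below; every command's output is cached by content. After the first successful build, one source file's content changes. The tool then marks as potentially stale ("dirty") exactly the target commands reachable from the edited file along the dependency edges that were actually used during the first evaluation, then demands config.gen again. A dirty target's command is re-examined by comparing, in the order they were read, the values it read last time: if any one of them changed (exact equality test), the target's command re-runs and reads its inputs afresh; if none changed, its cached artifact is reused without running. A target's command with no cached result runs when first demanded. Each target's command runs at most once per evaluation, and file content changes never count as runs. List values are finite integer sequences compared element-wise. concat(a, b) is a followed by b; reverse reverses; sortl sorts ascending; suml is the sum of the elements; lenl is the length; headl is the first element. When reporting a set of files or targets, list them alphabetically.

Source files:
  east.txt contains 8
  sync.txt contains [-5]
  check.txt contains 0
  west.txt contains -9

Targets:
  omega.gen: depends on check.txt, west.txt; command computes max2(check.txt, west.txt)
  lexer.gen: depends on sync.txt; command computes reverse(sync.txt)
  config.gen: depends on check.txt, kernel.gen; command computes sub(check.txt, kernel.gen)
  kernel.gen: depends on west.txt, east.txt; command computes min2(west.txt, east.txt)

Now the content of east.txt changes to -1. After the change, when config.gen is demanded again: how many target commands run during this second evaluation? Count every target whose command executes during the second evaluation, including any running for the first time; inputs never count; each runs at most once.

First demand of the output computes:
  kernel.gen = min2(-9, 8) = -9
  config.gen = sub(0, -9) = 9

After the edit, cleaning proceeds:
  kernel.gen: a read changed (east.txt 8->-1) — executes, giving -9 — identical to its old value.
  config.gen: dirty, but its reads are unchanged (check.txt unchanged, kernel.gen unchanged); cached 9 stands.

Note the absorption at kernel.gen: it re-runs yet its value is the same, leaving the output's value untouched.

1 target commands run: kernel.gen.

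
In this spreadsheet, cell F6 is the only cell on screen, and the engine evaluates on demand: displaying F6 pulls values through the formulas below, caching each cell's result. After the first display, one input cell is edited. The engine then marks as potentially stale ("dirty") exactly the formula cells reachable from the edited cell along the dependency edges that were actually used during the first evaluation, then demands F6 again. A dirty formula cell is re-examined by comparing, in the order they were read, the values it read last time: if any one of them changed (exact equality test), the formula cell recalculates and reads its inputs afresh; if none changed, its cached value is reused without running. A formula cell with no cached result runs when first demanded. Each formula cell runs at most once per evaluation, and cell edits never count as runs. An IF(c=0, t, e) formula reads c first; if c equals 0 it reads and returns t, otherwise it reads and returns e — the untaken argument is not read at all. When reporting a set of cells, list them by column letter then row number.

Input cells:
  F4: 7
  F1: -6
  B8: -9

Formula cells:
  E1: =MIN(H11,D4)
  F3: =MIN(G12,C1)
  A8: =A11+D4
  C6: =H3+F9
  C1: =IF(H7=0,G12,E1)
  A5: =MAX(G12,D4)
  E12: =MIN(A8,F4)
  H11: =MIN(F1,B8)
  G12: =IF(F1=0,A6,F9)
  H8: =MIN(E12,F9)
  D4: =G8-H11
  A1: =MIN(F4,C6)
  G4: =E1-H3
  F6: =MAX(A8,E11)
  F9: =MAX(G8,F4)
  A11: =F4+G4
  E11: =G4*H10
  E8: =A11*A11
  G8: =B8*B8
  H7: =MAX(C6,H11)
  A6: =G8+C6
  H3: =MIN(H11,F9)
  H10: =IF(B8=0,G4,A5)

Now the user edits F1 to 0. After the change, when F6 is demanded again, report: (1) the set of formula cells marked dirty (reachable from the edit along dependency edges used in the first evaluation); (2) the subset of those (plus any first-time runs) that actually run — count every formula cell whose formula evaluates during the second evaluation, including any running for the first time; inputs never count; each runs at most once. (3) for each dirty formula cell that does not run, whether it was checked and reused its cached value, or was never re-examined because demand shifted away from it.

Dirty set: A5, A8, A11, D4, E1, E11, F6, G4, G12, H3, H10, H11.
Run set: A5, A6, C6, E11, G12, H10, H11 (7 run).
Re-examined without running (cache reused): A8, A11, D4, E1, F6, G4, H3.
The important point: the flipped condition pulls in fresh nodes; A6, C6 run for the first time.

Initial pass — values computed on the first demand:
  G8 = -9 * -9 = 81
  F9 = MAX(81, 7) = 81
  G12 = IF(F1=0: F1=-6 -> else branch F9) = 81
  H11 = MIN(-6, -9) = -9
  D4 = 81 - -9 = 90
  A5 = MAX(81, 90) = 90
  E1 = MIN(-9, 90) = -9
  H3 = MIN(-9, 81) = -9
  G4 = -9 - -9 = 0
  A11 = 7 + 0 = 7
  A8 = 7 + 90 = 97
  H10 = IF(B8=0: B8=-9 -> else branch A5) = 90
  E11 = 0 * 90 = 0
  F6 = MAX(97, 0) = 97

Second demand — change propagation:
  H11: re-runs because F1 -6->0; new result -9 (unchanged).
  D4: re-examined; everything it read last time is the same (G8 unchanged, H11 unchanged) — cache 90 kept, no run.
  E1: re-examined; everything it read last time is the same (H11 unchanged, D4 unchanged) — cache -9 kept, no run.
  H3: re-examined; everything it read last time is the same (H11 unchanged, F9 unchanged) — cache -9 kept, no run.
  C6: newly demanded (no cache) — executes and yields 72.
  A6: newly demanded (no cache) — executes and yields 153.
  G4: re-examined; everything it read last time is the same (E1 unchanged, H3 unchanged) — cache 0 kept, no run.
  A11: re-examined; everything it read last time is the same (F4 unchanged, G4 unchanged) — cache 7 kept, no run.
  A8: re-examined; everything it read last time is the same (A11 unchanged, D4 unchanged) — cache 97 kept, no run.
  G12: re-runs because F1 -6->0; new result 153.
  A5: re-runs because G12 81->153; new result 153.
  H10: re-runs because A5 90->153; new result 153.
  E11: re-runs because H10 90->153; new result 0 (unchanged).
  F6: re-examined; everything it read last time is the same (A8 unchanged, E11 unchanged) — cache 97 kept, no run.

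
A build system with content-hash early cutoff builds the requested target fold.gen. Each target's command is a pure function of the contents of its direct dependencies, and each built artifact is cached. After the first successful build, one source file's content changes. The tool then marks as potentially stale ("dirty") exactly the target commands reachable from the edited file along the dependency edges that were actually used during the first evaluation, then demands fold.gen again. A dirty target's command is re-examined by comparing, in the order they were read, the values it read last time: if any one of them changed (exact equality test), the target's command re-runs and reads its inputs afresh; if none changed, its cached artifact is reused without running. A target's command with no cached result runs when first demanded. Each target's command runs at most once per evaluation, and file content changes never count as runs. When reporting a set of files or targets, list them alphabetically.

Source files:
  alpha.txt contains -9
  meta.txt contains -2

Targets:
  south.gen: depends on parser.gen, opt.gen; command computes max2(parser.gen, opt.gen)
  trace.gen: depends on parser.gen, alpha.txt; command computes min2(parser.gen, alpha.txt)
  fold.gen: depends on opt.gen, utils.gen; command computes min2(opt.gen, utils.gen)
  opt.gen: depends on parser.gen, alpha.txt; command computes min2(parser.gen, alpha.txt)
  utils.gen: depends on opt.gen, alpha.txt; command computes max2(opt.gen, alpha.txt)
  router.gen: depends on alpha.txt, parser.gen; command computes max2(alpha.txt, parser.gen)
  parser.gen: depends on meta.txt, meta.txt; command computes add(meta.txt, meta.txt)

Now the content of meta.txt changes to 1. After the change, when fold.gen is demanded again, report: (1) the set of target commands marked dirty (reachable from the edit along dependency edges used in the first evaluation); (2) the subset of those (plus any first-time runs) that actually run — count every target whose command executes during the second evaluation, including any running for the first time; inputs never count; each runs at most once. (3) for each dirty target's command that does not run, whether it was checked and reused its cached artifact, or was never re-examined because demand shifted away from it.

Marked dirty: fold.gen, opt.gen, parser.gen, utils.gen.
Target commands that run: opt.gen, parser.gen — 2 in total.
Checked but reused from cache: fold.gen, utils.gen.
Key observation: the change is absorbed at opt.gen — it re-runs but produces the same value, and the output's value is unchanged.

First evaluation (everything demanded from the output):
  parser.gen = add(-2, -2) = -4
  opt.gen = min2(-4, -9) = -9
  utils.gen = max2(-9, -9) = -9
  fold.gen = min2(-9, -9) = -9

Propagation after the edit:
  parser.gen: runs — meta.txt -2->1; meta.txt -2->1; result 2.
  opt.gen: runs — parser.gen -4->2; result -9 (same value as before).
  utils.gen: checked — values it read are unchanged (opt.gen unchanged, alpha.txt unchanged); reused cached -9 without running.
  fold.gen: checked — values it read are unchanged (opt.gen unchanged, utils.gen unchanged); reused cached -9 without running.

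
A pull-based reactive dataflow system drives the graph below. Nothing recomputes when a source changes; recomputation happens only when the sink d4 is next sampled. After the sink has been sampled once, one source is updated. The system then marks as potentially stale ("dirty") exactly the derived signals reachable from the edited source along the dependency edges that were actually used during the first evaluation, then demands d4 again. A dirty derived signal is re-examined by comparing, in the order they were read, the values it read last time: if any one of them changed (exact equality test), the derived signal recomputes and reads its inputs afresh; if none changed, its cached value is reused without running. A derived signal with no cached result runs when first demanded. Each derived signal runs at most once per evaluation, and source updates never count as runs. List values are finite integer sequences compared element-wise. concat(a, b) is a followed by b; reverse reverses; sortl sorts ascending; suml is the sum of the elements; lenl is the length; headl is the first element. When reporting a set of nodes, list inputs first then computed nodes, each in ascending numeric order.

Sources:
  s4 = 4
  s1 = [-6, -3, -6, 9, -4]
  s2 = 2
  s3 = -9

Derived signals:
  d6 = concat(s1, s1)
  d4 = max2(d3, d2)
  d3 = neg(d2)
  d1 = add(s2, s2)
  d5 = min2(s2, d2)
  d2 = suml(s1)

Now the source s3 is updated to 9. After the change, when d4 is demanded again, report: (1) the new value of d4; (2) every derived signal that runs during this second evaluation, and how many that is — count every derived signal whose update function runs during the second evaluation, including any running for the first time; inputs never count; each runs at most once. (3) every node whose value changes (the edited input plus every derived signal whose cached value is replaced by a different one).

First evaluation (everything demanded from the output):
  d2 = suml([-6, -3, -6, 9, -4]) = -10
  d3 = neg(-10) = 10
  d4 = max2(10, -10) = 10

Propagation after the edit:
  s3 feeds no computation that the output demands — nothing is marked dirty and nothing runs.

Key observation: s3 is never demanded by the output, so the edit triggers no recomputation at all.

New value of d4: 10.
Derived signals that run: none — 0 in total.
Values that change: s3.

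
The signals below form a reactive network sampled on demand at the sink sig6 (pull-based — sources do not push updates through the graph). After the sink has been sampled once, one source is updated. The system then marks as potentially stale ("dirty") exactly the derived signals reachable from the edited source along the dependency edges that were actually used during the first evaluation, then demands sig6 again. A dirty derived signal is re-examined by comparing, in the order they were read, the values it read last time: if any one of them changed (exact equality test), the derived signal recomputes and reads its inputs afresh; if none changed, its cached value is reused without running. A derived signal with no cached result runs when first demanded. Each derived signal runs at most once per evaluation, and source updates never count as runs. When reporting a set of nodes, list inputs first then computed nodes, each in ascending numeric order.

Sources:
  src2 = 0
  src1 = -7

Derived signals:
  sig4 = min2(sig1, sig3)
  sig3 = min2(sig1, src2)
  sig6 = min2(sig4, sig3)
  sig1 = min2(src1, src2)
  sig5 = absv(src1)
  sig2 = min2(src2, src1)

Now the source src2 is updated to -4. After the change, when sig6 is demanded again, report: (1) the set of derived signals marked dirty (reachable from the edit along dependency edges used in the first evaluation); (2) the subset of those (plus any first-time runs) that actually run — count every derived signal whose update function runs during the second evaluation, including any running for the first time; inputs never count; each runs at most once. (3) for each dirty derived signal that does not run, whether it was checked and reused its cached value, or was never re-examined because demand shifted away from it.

Initial pass — values computed on the first demand:
  sig1 = min2(-7, 0) = -7
  sig3 = min2(-7, 0) = -7
  sig4 = min2(-7, -7) = -7
  sig6 = min2(-7, -7) = -7

Second demand — change propagation:
  sig1: re-runs because src2 0->-4; new result -7 (unchanged).
  sig3: re-runs because src2 0->-4; new result -7 (unchanged).
  sig4: re-examined; everything it read last time is the same (sig1 unchanged, sig3 unchanged) — cache -7 kept, no run.
  sig6: re-examined; everything it read last time is the same (sig4 unchanged, sig3 unchanged) — cache -7 kept, no run.

The important point: at sig4 every value read last time is unchanged, so the dirty flag clears without a run.

Dirty set: sig1, sig3, sig4, sig6.
Run set: sig1, sig3 (2 run).
Re-examined without running (cache reused): sig4, sig6.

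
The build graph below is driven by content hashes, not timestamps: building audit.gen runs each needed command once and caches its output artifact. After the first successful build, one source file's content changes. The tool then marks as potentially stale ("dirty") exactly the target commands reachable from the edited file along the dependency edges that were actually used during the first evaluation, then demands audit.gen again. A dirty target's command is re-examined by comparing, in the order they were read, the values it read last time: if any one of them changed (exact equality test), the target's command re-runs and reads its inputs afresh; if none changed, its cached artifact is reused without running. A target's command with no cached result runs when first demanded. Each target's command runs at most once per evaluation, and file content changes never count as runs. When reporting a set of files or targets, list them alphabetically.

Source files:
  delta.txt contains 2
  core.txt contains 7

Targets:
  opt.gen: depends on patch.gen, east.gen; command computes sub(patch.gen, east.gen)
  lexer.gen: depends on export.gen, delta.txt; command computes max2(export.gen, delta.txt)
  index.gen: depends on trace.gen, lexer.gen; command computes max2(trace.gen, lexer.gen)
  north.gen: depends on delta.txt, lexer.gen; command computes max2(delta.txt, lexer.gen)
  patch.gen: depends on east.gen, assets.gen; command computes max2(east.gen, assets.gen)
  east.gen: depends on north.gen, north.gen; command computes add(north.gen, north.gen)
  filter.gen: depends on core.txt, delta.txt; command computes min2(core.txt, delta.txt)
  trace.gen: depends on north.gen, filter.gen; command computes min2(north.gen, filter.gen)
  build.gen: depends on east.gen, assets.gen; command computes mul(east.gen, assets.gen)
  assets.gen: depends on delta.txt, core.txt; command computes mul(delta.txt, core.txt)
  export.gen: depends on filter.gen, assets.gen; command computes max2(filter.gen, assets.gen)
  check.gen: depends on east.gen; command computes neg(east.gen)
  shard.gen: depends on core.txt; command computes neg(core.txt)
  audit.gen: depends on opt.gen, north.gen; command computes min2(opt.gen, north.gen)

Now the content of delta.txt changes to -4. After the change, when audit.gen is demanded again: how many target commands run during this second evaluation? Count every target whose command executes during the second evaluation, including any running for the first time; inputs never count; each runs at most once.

Initial pass — values computed on the first demand:
  assets.gen = mul(2, 7) = 14
  filter.gen = min2(7, 2) = 2
  export.gen = max2(2, 14) = 14
  lexer.gen = max2(14, 2) = 14
  north.gen = max2(2, 14) = 14
  east.gen = add(14, 14) = 28
  patch.gen = max2(28, 14) = 28
  opt.gen = sub(28, 28) = 0
  audit.gen = min2(0, 14) = 0

Second demand — change propagation:
  assets.gen: re-runs because delta.txt 2->-4; new result -28.
  filter.gen: re-runs because delta.txt 2->-4; new result -4.
  export.gen: re-runs because filter.gen 2->-4; assets.gen 14->-28; new result -4.
  lexer.gen: re-runs because export.gen 14->-4; delta.txt 2->-4; new result -4.
  north.gen: re-runs because delta.txt 2->-4; lexer.gen 14->-4; new result -4.
  east.gen: re-runs because north.gen 14->-4; north.gen 14->-4; new result -8.
  patch.gen: re-runs because east.gen 28->-8; assets.gen 14->-28; new result -8.
  opt.gen: re-runs because patch.gen 28->-8; east.gen 28->-8; new result 0 (unchanged).
  audit.gen: re-runs because north.gen 14->-4; new result -4.

Run set: assets.gen, audit.gen, east.gen, export.gen, filter.gen, lexer.gen, north.gen, opt.gen, patch.gen (9 run).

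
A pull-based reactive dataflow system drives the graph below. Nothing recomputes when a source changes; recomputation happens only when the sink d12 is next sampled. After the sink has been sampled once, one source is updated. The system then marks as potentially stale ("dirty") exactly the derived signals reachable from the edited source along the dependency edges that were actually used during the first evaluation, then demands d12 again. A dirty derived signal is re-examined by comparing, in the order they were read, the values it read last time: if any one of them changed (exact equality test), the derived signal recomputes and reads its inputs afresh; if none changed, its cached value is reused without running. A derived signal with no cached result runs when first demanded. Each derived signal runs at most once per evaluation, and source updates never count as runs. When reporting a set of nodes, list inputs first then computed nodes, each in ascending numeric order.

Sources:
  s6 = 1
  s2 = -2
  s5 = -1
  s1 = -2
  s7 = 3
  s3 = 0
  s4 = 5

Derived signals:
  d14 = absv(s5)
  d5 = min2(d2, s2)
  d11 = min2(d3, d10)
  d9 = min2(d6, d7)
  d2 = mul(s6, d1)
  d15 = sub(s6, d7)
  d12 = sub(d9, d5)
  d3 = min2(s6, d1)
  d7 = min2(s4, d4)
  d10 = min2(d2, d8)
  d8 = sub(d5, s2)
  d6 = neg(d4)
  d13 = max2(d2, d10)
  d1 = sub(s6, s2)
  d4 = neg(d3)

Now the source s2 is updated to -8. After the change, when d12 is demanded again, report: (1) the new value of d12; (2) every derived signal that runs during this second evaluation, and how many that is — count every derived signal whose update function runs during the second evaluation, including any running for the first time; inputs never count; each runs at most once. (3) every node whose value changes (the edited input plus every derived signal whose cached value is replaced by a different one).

New value of d12: 7.
Derived signals that run: d1, d2, d3, d5, d12 — 5 in total.
Values that change: s2, d1, d2, d5, d12.
Key observation: the cutoff stops propagation at d4 — its inputs' values are unchanged, so it reuses its cache.

First evaluation (everything demanded from the output):
  d1 = sub(1, -2) = 3
  d2 = mul(1, 3) = 3
  d3 = min2(1, 3) = 1
  d4 = neg(1) = -1
  d5 = min2(3, -2) = -2
  d6 = neg(-1) = 1
  d7 = min2(5, -1) = -1
  d9 = min2(1, -1) = -1
  d12 = sub(-1, -2) = 1

Propagation after the edit:
  d1: runs — s2 -2->-8; result 9.
  d2: runs — d1 3->9; result 9.
  d3: runs — d1 3->9; result 1 (same value as before).
  d4: checked — values it read are unchanged (d3 unchanged); reused cached -1 without running.
  d5: runs — d2 3->9; s2 -2->-8; result -8.
  d6: checked — values it read are unchanged (d4 unchanged); reused cached 1 without running.
  d7: checked — values it read are unchanged (s4 unchanged, d4 unchanged); reused cached -1 without running.
  d9: checked — values it read are unchanged (d6 unchanged, d7 unchanged); reused cached -1 without running.
  d12: runs — d5 -2->-8; result 7.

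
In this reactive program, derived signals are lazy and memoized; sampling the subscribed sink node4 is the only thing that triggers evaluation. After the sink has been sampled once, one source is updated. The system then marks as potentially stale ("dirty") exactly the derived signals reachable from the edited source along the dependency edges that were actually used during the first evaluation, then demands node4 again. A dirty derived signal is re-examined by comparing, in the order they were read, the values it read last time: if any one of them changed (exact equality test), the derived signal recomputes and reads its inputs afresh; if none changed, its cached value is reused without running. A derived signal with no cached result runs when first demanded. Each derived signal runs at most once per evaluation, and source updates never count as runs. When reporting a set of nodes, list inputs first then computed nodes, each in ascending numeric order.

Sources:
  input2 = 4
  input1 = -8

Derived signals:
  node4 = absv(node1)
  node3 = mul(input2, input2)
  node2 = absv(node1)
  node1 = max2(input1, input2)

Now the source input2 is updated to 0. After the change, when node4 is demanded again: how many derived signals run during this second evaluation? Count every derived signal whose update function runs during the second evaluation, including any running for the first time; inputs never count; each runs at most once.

2 derived signals run: node1, node4.

First demand of the output computes:
  node1 = max2(-8, 4) = 4
  node4 = absv(4) = 4

After the edit, cleaning proceeds:
  node1: a read changed (input2 4->0) — executes, giving 0.
  node4: a read changed (node1 4->0) — executes, giving 0.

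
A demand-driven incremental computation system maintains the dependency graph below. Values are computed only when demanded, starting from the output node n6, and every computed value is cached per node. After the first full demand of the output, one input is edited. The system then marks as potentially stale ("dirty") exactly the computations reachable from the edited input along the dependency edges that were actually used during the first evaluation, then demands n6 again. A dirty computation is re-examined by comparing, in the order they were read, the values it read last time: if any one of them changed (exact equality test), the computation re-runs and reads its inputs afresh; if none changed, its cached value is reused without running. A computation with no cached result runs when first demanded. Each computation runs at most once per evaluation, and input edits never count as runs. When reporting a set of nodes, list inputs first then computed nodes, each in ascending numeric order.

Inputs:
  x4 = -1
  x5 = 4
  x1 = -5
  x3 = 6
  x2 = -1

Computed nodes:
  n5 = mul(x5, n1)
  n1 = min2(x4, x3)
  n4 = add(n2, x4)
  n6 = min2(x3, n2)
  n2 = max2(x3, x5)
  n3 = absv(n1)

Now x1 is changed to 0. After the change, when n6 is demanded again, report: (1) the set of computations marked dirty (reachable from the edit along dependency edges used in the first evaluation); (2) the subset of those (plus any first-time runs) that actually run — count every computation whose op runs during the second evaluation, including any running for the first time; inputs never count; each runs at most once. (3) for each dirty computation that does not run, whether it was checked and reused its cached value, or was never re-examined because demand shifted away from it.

Marked dirty: none.
Computations that run: none — 0 in total.
Every dirty computation ran.
Key observation: x1 is never demanded by the output, so the edit triggers no recomputation at all.

First evaluation (everything demanded from the output):
  n2 = max2(6, 4) = 6
  n6 = min2(6, 6) = 6

Propagation after the edit:
  x1 feeds no computation that the output demands — nothing is marked dirty and nothing runs.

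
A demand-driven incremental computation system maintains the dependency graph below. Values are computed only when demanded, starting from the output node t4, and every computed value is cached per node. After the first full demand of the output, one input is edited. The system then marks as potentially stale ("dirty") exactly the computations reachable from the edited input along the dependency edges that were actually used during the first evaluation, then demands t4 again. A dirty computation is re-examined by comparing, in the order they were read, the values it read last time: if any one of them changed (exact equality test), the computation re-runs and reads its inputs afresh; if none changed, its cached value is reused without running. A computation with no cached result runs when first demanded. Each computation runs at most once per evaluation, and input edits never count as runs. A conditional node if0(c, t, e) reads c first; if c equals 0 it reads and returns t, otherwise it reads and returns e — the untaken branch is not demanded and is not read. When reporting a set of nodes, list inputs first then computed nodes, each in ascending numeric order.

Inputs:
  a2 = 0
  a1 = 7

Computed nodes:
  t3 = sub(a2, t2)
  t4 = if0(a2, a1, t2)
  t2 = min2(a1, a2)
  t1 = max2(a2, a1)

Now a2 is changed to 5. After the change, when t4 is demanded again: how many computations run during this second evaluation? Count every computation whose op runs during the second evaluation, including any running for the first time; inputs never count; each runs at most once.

Computations that run: t2, t4 — 2 in total.
Key observation: a condition flipped, so demand reaches new nodes — t2 runs for the first time.

First evaluation (everything demanded from the output):
  t4 = if0(a2=0 -> then branch a1) = 7

Propagation after the edit:
  t2: demanded for the first time — runs, produces 5.
  t4: runs — a2 0->5; result 5.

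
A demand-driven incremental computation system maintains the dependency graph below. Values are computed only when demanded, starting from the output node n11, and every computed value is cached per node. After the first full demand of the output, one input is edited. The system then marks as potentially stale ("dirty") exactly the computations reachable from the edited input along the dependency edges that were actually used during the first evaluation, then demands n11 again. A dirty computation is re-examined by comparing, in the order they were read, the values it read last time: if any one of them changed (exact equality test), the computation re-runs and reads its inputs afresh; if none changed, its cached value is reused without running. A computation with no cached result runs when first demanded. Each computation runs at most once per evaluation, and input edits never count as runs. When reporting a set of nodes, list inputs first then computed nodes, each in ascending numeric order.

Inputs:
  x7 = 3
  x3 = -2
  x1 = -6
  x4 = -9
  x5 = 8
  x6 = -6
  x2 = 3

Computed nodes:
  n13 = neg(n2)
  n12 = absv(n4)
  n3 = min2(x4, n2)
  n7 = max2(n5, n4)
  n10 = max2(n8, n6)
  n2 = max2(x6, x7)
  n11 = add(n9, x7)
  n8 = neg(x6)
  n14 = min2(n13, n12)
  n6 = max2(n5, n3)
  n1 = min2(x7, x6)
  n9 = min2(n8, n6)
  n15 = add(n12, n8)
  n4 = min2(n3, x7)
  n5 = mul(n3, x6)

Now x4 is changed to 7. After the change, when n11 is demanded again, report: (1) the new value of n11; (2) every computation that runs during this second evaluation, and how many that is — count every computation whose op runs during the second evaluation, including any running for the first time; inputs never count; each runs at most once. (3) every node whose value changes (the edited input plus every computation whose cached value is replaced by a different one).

New value of n11: 6.
Computations that run: n3, n5, n6, n9, n11 — 5 in total.
Values that change: x4, n3, n5, n6, n9, n11.

First evaluation (everything demanded from the output):
  n2 = max2(-6, 3) = 3
  n3 = min2(-9, 3) = -9
  n5 = mul(-9, -6) = 54
  n6 = max2(54, -9) = 54
  n8 = neg(-6) = 6
  n9 = min2(6, 54) = 6
  n11 = add(6, 3) = 9

Propagation after the edit:
  n3: runs — x4 -9->7; result 3.
  n5: runs — n3 -9->3; result -18.
  n6: runs — n5 54->-18; n3 -9->3; result 3.
  n9: runs — n6 54->3; result 3.
  n11: runs — n9 6->3; result 6.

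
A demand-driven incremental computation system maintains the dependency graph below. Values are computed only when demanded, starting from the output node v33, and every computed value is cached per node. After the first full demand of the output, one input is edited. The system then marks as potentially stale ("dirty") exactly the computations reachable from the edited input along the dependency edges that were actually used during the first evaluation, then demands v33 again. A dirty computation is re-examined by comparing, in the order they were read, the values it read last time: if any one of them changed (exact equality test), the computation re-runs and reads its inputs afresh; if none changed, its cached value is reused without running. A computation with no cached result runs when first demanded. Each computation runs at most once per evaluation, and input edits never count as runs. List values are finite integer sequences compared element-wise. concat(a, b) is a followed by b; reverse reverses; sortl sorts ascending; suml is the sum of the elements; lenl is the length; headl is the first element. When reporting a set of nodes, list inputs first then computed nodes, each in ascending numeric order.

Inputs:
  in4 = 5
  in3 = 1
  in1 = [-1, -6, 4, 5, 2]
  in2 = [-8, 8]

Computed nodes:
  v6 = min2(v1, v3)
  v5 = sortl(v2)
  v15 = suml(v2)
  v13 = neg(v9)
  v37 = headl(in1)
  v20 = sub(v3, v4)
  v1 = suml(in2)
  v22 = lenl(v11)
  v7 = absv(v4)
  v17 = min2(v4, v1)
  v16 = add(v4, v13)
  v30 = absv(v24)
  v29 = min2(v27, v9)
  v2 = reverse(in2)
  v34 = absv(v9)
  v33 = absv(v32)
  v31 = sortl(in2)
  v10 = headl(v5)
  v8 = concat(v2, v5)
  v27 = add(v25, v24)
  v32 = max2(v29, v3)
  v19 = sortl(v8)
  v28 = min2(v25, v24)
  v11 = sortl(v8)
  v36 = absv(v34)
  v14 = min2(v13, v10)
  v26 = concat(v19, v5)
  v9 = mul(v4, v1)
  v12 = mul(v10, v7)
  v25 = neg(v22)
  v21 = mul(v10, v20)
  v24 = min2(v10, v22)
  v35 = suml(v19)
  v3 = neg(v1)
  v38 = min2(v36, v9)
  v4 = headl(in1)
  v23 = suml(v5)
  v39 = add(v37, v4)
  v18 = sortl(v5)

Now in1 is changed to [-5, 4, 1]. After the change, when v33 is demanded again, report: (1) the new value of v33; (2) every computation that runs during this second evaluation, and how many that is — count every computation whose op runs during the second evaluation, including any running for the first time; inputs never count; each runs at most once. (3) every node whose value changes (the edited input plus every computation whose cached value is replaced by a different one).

First evaluation (everything demanded from the output):
  v1 = suml([-8, 8]) = 0
  v2 = reverse([-8, 8]) = [8, -8]
  v3 = neg(0) = 0
  v4 = headl([-1, -6, 4, 5, 2]) = -1
  v5 = sortl([8, -8]) = [-8, 8]
  v8 = concat([8, -8], [-8, 8]) = [8, -8, -8, 8]
  v9 = mul(-1, 0) = 0
  v10 = headl([-8, 8]) = -8
  v11 = sortl([8, -8, -8, 8]) = [-8, -8, 8, 8]
  v22 = lenl([-8, -8, 8, 8]) = 4
  v24 = min2(-8, 4) = -8
  v25 = neg(4) = -4
  v27 = add(-4, -8) = -12
  v29 = min2(-12, 0) = -12
  v32 = max2(-12, 0) = 0
  v33 = absv(0) = 0

Propagation after the edit:
  v4: runs — in1 [-1, -6, 4, 5, 2]->[-5, 4, 1]; result -5.
  v9: runs — v4 -1->-5; result 0 (same value as before).
  v29: checked — values it read are unchanged (v27 unchanged, v9 unchanged); reused cached -12 without running.
  v32: checked — values it read are unchanged (v29 unchanged, v3 unchanged); reused cached 0 without running.
  v33: checked — values it read are unchanged (v32 unchanged); reused cached 0 without running.

Key observation: the change is absorbed at v9 — it re-runs but produces the same value, and the output's value is unchanged.

New value of v33: 0.
Computations that run: v4, v9 — 2 in total.
Values that change: in1, v4.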